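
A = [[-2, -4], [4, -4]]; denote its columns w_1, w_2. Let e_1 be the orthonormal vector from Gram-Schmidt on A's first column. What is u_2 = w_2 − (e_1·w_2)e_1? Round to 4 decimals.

e_1 = w_1/‖w_1‖ = (-2, 4)/4.4721 = (-0.4472, 0.8944).
r_{12} = e_1·w_2 = -1.7889.
u_2 = w_2 + 1.7889·e_1 = (-4.8000, -2.4000).

u_2 = (-4.8000, -2.4000)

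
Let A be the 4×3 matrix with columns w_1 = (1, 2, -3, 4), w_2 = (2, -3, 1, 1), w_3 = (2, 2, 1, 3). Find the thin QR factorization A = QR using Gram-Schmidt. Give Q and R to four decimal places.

w_1 = (1, 2, -3, 4); ‖w_1‖ = 5.4772, so q_1 = (0.1826, 0.3651, -0.5477, 0.7303).
q_1·w_2 = 0.1826·2 + 0.3651·(-3) + (-0.5477)·1 + 0.7303·1 = -0.5477.
u_2 = w_2 + 0.5477·q_1 = (2.1000, -2.8000, 0.7000, 1.4000).
‖u_2‖ = 3.8341, so q_2 = (0.5477, -0.7303, 0.1826, 0.3651).
q_1·w_3 = 0.1826·2 + 0.3651·2 + (-0.5477)·1 + 0.7303·3 = 2.7386; q_2·w_3 = 0.5477·2 + (-0.7303)·2 + 0.1826·1 + 0.3651·3 = 0.9129.
u_3 = w_3 − 2.7386·q_1 − 0.9129·q_2 = (1.0000, 1.6667, 2.3333, 0.6667).
‖u_3‖ = 3.1091, so q_3 = (0.3216, 0.5361, 0.7505, 0.2144).

Q = [[0.1826, 0.5477, 0.3216], [0.3651, -0.7303, 0.5361], [-0.5477, 0.1826, 0.7505], [0.7303, 0.3651, 0.2144]], R = [[5.4772, -0.5477, 2.7386], [0.0000, 3.8341, 0.9129], [0.0000, 0.0000, 3.1091]]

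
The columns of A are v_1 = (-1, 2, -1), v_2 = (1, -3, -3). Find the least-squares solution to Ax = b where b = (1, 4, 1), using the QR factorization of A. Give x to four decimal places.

e_1 = v_1/‖v_1‖ = (-1, 2, -1)/2.4495 = (-0.4082, 0.8165, -0.4082).
r_{12} = e_1·v_2 = -1.6330.
u_2 = v_2 + 1.6330·e_1 = (0.3333, -1.6667, -3.6667).
‖u_2‖ = 4.0415, so e_2 = (0.0825, -0.4124, -0.9073).
Qᵀb = (2.4495, -2.4744).
Back-substitute: x_2 = -2.4744/4.0415 = -0.6122.
x_1 = (2.4495 + 1.6330·(-0.6122))/2.4495 = 0.5918.

x = (0.5918, -0.6122)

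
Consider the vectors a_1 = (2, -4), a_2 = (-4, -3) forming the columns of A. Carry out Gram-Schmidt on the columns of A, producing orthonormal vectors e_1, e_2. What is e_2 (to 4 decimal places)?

e_1 = a_1/‖a_1‖ = (2, -4)/4.4721 = (0.4472, -0.8944).
r_{12} = e_1·a_2 = 0.8944.
u_2 = a_2 − 0.8944·e_1 = (-4.4000, -2.2000).
‖u_2‖ = 4.9193, so e_2 = (-0.8944, -0.4472).

e_2 = (-0.8944, -0.4472)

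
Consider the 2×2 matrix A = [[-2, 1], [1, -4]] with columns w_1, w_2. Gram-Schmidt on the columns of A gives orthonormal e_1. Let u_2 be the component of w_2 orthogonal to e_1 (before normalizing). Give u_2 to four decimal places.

u_2 = (-1.4000, -2.8000)

w_1 = (-2, 1); ‖w_1‖ = 2.2361, so e_1 = (-0.8944, 0.4472).
e_1·w_2 = (-0.8944)·1 + 0.4472·(-4) = -2.6833.
u_2 = w_2 + 2.6833·e_1 = (-1.4000, -2.8000).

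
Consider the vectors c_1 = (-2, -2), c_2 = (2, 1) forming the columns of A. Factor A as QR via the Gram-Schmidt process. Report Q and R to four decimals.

e_1 = c_1/‖c_1‖ = (-2, -2)/2.8284 = (-0.7071, -0.7071).
r_{12} = e_1·c_2 = -2.1213.
u_2 = c_2 + 2.1213·e_1 = (0.5000, -0.5000).
‖u_2‖ = 0.7071, so e_2 = (0.7071, -0.7071).

Q = [[-0.7071, 0.7071], [-0.7071, -0.7071]], R = [[2.8284, -2.1213], [0.0000, 0.7071]]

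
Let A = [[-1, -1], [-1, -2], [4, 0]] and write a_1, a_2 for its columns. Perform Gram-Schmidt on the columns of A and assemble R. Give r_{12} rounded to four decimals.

r_{12} = 0.7071

a_1 = (-1, -1, 4); ‖a_1‖ = 4.2426, so e_1 = (-0.2357, -0.2357, 0.9428).
r_{12} = e_1·a_2 = 0.7071.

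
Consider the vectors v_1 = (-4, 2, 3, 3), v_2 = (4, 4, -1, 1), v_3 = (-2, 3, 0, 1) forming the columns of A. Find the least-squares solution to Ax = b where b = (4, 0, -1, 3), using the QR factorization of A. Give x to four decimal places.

q_1 = v_1/‖v_1‖ = (-4, 2, 3, 3)/6.1644 = (-0.6489, 0.3244, 0.4867, 0.4867).
r_{12} = q_1·v_2 = -1.2978.
u_2 = v_2 + 1.2978·q_1 = (3.1579, 4.4211, -0.3684, 1.6316).
‖u_2‖ = 5.6847, so q_2 = (0.5555, 0.7777, -0.0648, 0.2870).
r_{13} = q_1·v_3 = 2.7578; r_{23} = q_2·v_3 = 1.5091.
u_3 = v_3 − 2.7578·q_1 − 1.5091·q_2 = (-1.0489, 0.9316, -1.2443, -0.7752).
‖u_3‖ = 2.0291, so q_3 = (-0.5169, 0.4591, -0.6132, -0.3821).
Qᵀb = (-1.6222, 3.1479, -2.6006).
Back-substitute: x_3 = -2.6006/2.0291 = -1.2816.
x_2 = (3.1479 − 1.5091·(-1.2816))/5.6847 = 0.8940.
x_1 = (-1.6222 + 1.2978·0.8940 − 2.7578·(-1.2816))/6.1644 = 0.4984.

x = (0.4984, 0.8940, -1.2816)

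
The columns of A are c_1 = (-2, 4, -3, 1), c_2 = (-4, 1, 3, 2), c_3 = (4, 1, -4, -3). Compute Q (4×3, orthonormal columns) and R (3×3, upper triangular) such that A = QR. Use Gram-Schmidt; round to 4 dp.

Q = [[-0.3651, -0.6789, 0.0577], [0.7303, 0.0617, 0.5196], [-0.5477, 0.6481, 0.4041], [0.1826, 0.3395, -0.7506]], R = [[5.4772, 0.9129, 0.9129], [0.0000, 5.4006, -6.2647], [0.0000, 0.0000, 1.3856]]

c_1 = (-2, 4, -3, 1); ‖c_1‖ = 5.4772, so e_1 = (-0.3651, 0.7303, -0.5477, 0.1826).
e_1·c_2 = (-0.3651)·(-4) + 0.7303·1 + (-0.5477)·3 + 0.1826·2 = 0.9129.
u_2 = c_2 − 0.9129·e_1 = (-3.6667, 0.3333, 3.5000, 1.8333).
‖u_2‖ = 5.4006, so e_2 = (-0.6789, 0.0617, 0.6481, 0.3395).
e_1·c_3 = (-0.3651)·4 + 0.7303·1 + (-0.5477)·(-4) + 0.1826·(-3) = 0.9129; e_2·c_3 = (-0.6789)·4 + 0.0617·1 + 0.6481·(-4) + 0.3395·(-3) = -6.2647.
u_3 = c_3 − 0.9129·e_1 + 6.2647·e_2 = (0.0800, 0.7200, 0.5600, -1.0400).
‖u_3‖ = 1.3856, so e_3 = (0.0577, 0.5196, 0.4041, -0.7506).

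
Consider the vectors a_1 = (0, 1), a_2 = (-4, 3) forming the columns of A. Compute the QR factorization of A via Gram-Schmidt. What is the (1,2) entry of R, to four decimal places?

a_1 = (0, 1); ‖a_1‖ = 1.0000, so q_1 = (0.0000, 1.0000).
r_{12} = q_1·a_2 = 3.0000.

r_{12} = 3.0000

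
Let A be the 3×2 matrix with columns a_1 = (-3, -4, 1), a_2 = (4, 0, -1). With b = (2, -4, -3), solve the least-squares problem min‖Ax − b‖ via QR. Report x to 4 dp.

x = (0.9597, 1.3810)

a_1 = (-3, -4, 1); ‖a_1‖ = 5.0990, so e_1 = (-0.5883, -0.7845, 0.1961).
e_1·a_2 = (-0.5883)·4 + (-0.7845)·0 + 0.1961·(-1) = -2.5495.
u_2 = a_2 + 2.5495·e_1 = (2.5000, -2.0000, -0.5000).
‖u_2‖ = 3.2404, so e_2 = (0.7715, -0.6172, -0.1543).
Qᵀb = (1.3728, 4.4748).
Back-substitute: x_2 = 4.4748/3.2404 = 1.3810.
x_1 = (1.3728 + 2.5495·1.3810)/5.0990 = 0.9597.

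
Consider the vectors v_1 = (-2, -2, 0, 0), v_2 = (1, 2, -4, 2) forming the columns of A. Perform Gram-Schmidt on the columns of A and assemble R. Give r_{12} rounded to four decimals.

r_{12} = -2.1213

v_1 = (-2, -2, 0, 0); ‖v_1‖ = 2.8284, so q_1 = (-0.7071, -0.7071, 0.0000, 0.0000).
r_{12} = q_1·v_2 = -2.1213.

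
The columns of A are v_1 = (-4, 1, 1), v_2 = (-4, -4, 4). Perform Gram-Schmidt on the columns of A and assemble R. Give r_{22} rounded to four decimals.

r_{22} = 5.8119

v_1 = (-4, 1, 1); ‖v_1‖ = 4.2426, so q_1 = (-0.9428, 0.2357, 0.2357).
q_1·v_2 = (-0.9428)·(-4) + 0.2357·(-4) + 0.2357·4 = 3.7712.
u_2 = v_2 − 3.7712·q_1 = (-0.4444, -4.8889, 3.1111).
r_{22} = ‖u_2‖ = 5.8119.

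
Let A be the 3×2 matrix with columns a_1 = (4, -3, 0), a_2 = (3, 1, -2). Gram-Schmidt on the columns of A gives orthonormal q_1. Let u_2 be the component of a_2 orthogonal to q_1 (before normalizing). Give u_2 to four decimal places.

q_1 = a_1/‖a_1‖ = (4, -3, 0)/5.0000 = (0.8000, -0.6000, 0.0000).
r_{12} = q_1·a_2 = 1.8000.
u_2 = a_2 − 1.8000·q_1 = (1.5600, 2.0800, -2.0000).

u_2 = (1.5600, 2.0800, -2.0000)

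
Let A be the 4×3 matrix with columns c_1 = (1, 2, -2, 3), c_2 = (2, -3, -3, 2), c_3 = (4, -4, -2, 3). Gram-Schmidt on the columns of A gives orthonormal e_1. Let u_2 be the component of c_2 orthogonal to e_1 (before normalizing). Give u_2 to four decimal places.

e_1 = c_1/‖c_1‖ = (1, 2, -2, 3)/4.2426 = (0.2357, 0.4714, -0.4714, 0.7071).
r_{12} = e_1·c_2 = 1.8856.
u_2 = c_2 − 1.8856·e_1 = (1.5556, -3.8889, -2.1111, 0.6667).

u_2 = (1.5556, -3.8889, -2.1111, 0.6667)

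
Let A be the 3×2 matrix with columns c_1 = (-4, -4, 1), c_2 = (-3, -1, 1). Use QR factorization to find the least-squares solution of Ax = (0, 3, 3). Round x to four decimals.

c_1 = (-4, -4, 1); ‖c_1‖ = 5.7446, so e_1 = (-0.6963, -0.6963, 0.1741).
e_1·c_2 = (-0.6963)·(-3) + (-0.6963)·(-1) + 0.1741·1 = 2.9593.
u_2 = c_2 − 2.9593·e_1 = (-0.9394, 1.0606, 0.4848).
‖u_2‖ = 1.4975, so e_2 = (-0.6273, 0.7083, 0.3238).
Qᵀb = (-1.5667, 3.0961).
Back-substitute: x_2 = 3.0961/1.4975 = 2.0676.
x_1 = (-1.5667 − 2.9593·2.0676)/5.7446 = -1.3378.

x = (-1.3378, 2.0676)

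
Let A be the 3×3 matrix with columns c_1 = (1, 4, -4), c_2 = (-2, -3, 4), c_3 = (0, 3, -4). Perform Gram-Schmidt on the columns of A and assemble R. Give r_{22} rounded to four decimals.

c_1 = (1, 4, -4); ‖c_1‖ = 5.7446, so e_1 = (0.1741, 0.6963, -0.6963).
e_1·c_2 = 0.1741·(-2) + 0.6963·(-3) + (-0.6963)·4 = -5.2223.
u_2 = c_2 + 5.2223·e_1 = (-1.0909, 0.6364, 0.3636).
r_{22} = ‖u_2‖ = 1.3143.

r_{22} = 1.3143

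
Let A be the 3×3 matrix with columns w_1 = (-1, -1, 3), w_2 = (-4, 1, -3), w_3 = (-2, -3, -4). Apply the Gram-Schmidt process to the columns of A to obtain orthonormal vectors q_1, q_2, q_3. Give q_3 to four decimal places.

w_1 = (-1, -1, 3); ‖w_1‖ = 3.3166, so q_1 = (-0.3015, -0.3015, 0.9045).
q_1·w_2 = (-0.3015)·(-4) + (-0.3015)·1 + 0.9045·(-3) = -1.8091.
u_2 = w_2 + 1.8091·q_1 = (-4.5455, 0.4545, -1.3636).
‖u_2‖ = 4.7673, so q_2 = (-0.9535, 0.0953, -0.2860).
q_1·w_3 = (-0.3015)·(-2) + (-0.3015)·(-3) + 0.9045·(-4) = -2.1106; q_2·w_3 = (-0.9535)·(-2) + 0.0953·(-3) + (-0.2860)·(-4) = 2.7650.
u_3 = w_3 + 2.1106·q_1 − 2.7650·q_2 = (0.0000, -3.9000, -1.3000).
‖u_3‖ = 4.1110, so q_3 = (0.0000, -0.9487, -0.3162).

q_3 = (0.0000, -0.9487, -0.3162)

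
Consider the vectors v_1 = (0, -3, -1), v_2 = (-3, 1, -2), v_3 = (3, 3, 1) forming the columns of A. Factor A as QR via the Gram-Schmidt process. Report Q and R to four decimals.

Q = [[0.0000, -0.8047, 0.5937], [-0.9487, 0.1878, 0.2545], [-0.3162, -0.5633, -0.7634]], R = [[3.1623, -0.3162, -3.1623], [0.0000, 3.7283, -2.4140], [0.0000, 0.0000, 1.7812]]

v_1 = (0, -3, -1); ‖v_1‖ = 3.1623, so e_1 = (0.0000, -0.9487, -0.3162).
e_1·v_2 = 0.0000·(-3) + (-0.9487)·1 + (-0.3162)·(-2) = -0.3162.
u_2 = v_2 + 0.3162·e_1 = (-3.0000, 0.7000, -2.1000).
‖u_2‖ = 3.7283, so e_2 = (-0.8047, 0.1878, -0.5633).
e_1·v_3 = 0.0000·3 + (-0.9487)·3 + (-0.3162)·1 = -3.1623; e_2·v_3 = (-0.8047)·3 + 0.1878·3 + (-0.5633)·1 = -2.4140.
u_3 = v_3 + 3.1623·e_1 + 2.4140·e_2 = (1.0576, 0.4532, -1.3597).
‖u_3‖ = 1.7812, so e_3 = (0.5937, 0.2545, -0.7634).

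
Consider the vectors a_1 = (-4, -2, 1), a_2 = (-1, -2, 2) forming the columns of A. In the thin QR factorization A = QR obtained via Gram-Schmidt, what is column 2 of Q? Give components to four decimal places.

e_2 = (0.4395, -0.5089, 0.7402)

a_1 = (-4, -2, 1); ‖a_1‖ = 4.5826, so e_1 = (-0.8729, -0.4364, 0.2182).
e_1·a_2 = (-0.8729)·(-1) + (-0.4364)·(-2) + 0.2182·2 = 2.1822.
u_2 = a_2 − 2.1822·e_1 = (0.9048, -1.0476, 1.5238).
‖u_2‖ = 2.0587, so e_2 = (0.4395, -0.5089, 0.7402).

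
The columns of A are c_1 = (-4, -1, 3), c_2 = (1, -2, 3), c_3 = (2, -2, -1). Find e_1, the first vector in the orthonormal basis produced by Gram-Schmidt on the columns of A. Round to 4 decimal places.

c_1 = (-4, -1, 3); ‖c_1‖ = 5.0990, so e_1 = (-0.7845, -0.1961, 0.5883).

e_1 = (-0.7845, -0.1961, 0.5883)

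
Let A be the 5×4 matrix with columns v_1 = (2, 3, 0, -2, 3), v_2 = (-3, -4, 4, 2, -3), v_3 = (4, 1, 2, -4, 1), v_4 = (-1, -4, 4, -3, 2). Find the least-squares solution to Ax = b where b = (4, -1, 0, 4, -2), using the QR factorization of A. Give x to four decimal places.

e_1 = v_1/‖v_1‖ = (2, 3, 0, -2, 3)/5.0990 = (0.3922, 0.5883, 0.0000, -0.3922, 0.5883).
r_{12} = e_1·v_2 = -6.0796.
u_2 = v_2 + 6.0796·e_1 = (-0.6154, -0.4231, 4.0000, -0.3846, 0.5769).
‖u_2‖ = 4.1278, so e_2 = (-0.1491, -0.1025, 0.9690, -0.0932, 0.1398).
r_{13} = e_1·v_3 = 4.3146; r_{23} = e_2·v_3 = 1.7517.
u_3 = v_3 − 4.3146·e_1 − 1.7517·e_2 = (2.5688, -1.3589, 0.3025, -2.1445, -1.7833).
‖u_3‖ = 4.0393, so e_3 = (0.6360, -0.3364, 0.0749, -0.5309, -0.4415).
r_{14} = e_1·v_4 = -0.3922; r_{24} = e_2·v_4 = 4.9943; r_{34} = e_3·v_4 = 1.7190.
u_4 = v_4 + 0.3922·e_1 − 4.9943·e_2 − 1.7190·e_3 = (-1.1948, -2.6790, -0.9685, -1.7759, 2.2916).
‖u_4‖ = 4.2365, so e_4 = (-0.2820, -0.6324, -0.2286, -0.4192, 0.5409).
Qᵀb = (-1.7650, -1.1461, 1.6396, -3.2543).
Back-substitute: x_4 = -3.2543/4.2365 = -0.7682.
x_3 = (1.6396 − 1.7190·(-0.7682))/4.0393 = 0.7328.
x_2 = (-1.1461 − 1.7517·0.7328 − 4.9943·(-0.7682))/4.1278 = 0.3408.
x_1 = (-1.7650 + 6.0796·0.3408 − 4.3146·0.7328 + 0.3922·(-0.7682))/5.0990 = -0.6190.

x = (-0.6190, 0.3408, 0.7328, -0.7682)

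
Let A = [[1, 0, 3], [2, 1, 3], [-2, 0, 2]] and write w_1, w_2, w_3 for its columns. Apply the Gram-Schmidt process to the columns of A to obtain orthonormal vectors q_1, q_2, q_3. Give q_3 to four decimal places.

q_3 = (0.8944, 0.0000, 0.4472)

w_1 = (1, 2, -2); ‖w_1‖ = 3.0000, so q_1 = (0.3333, 0.6667, -0.6667).
q_1·w_2 = 0.3333·0 + 0.6667·1 + (-0.6667)·0 = 0.6667.
u_2 = w_2 − 0.6667·q_1 = (-0.2222, 0.5556, 0.4444).
‖u_2‖ = 0.7454, so q_2 = (-0.2981, 0.7454, 0.5963).
q_1·w_3 = 0.3333·3 + 0.6667·3 + (-0.6667)·2 = 1.6667; q_2·w_3 = (-0.2981)·3 + 0.7454·3 + 0.5963·2 = 2.5342.
u_3 = w_3 − 1.6667·q_1 − 2.5342·q_2 = (3.2000, 0.0000, 1.6000).
‖u_3‖ = 3.5777, so q_3 = (0.8944, 0.0000, 0.4472).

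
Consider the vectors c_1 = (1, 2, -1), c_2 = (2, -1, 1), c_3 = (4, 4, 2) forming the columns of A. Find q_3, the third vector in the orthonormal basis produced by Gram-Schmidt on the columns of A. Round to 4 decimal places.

q_1 = c_1/‖c_1‖ = (1, 2, -1)/2.4495 = (0.4082, 0.8165, -0.4082).
r_{12} = q_1·c_2 = -0.4082.
u_2 = c_2 + 0.4082·q_1 = (2.1667, -0.6667, 0.8333).
‖u_2‖ = 2.4152, so q_2 = (0.8971, -0.2760, 0.3450).
r_{13} = q_1·c_3 = 4.0825; r_{23} = q_2·c_3 = 3.1743.
u_3 = c_3 − 4.0825·q_1 − 3.1743·q_2 = (-0.5143, 1.5429, 2.5714).
‖u_3‖ = 3.0426, so q_3 = (-0.1690, 0.5071, 0.8452).

q_3 = (-0.1690, 0.5071, 0.8452)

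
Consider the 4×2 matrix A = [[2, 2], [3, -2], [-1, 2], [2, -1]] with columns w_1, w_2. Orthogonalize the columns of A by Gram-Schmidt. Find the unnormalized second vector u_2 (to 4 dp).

u_2 = (2.6667, -1.0000, 1.6667, -0.3333)

w_1 = (2, 3, -1, 2); ‖w_1‖ = 4.2426, so e_1 = (0.4714, 0.7071, -0.2357, 0.4714).
e_1·w_2 = 0.4714·2 + 0.7071·(-2) + (-0.2357)·2 + 0.4714·(-1) = -1.4142.
u_2 = w_2 + 1.4142·e_1 = (2.6667, -1.0000, 1.6667, -0.3333).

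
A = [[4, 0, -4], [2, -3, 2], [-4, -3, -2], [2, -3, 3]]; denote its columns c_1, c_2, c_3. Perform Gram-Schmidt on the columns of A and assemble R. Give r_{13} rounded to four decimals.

c_1 = (4, 2, -4, 2); ‖c_1‖ = 6.3246, so e_1 = (0.6325, 0.3162, -0.6325, 0.3162).
r_{13} = e_1·c_3 = 0.3162.

r_{13} = 0.3162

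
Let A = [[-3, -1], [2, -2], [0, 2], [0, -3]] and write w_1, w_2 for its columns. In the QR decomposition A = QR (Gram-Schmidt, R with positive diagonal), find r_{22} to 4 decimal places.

q_1 = w_1/‖w_1‖ = (-3, 2, 0, 0)/3.6056 = (-0.8321, 0.5547, 0.0000, 0.0000).
r_{12} = q_1·w_2 = -0.2774.
u_2 = w_2 + 0.2774·q_1 = (-1.2308, -1.8462, 2.0000, -3.0000).
r_{22} = ‖u_2‖ = 4.2336.

r_{22} = 4.2336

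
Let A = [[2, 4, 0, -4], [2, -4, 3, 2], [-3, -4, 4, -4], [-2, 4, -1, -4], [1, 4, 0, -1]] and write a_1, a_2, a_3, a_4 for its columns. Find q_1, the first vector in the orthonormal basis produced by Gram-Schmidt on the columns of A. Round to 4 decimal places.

a_1 = (2, 2, -3, -2, 1); ‖a_1‖ = 4.6904, so q_1 = (0.4264, 0.4264, -0.6396, -0.4264, 0.2132).

q_1 = (0.4264, 0.4264, -0.6396, -0.4264, 0.2132)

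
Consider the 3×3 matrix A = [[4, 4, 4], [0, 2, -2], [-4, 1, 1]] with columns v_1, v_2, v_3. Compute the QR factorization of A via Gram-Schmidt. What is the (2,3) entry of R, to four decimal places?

v_1 = (4, 0, -4); ‖v_1‖ = 5.6569, so q_1 = (0.7071, 0.0000, -0.7071).
q_1·v_2 = 0.7071·4 + 0.0000·2 + (-0.7071)·1 = 2.1213.
u_2 = v_2 − 2.1213·q_1 = (2.5000, 2.0000, 2.5000).
‖u_2‖ = 4.0620, so q_2 = (0.6155, 0.4924, 0.6155).
r_{23} = q_2·v_3 = 2.0926.

r_{23} = 2.0926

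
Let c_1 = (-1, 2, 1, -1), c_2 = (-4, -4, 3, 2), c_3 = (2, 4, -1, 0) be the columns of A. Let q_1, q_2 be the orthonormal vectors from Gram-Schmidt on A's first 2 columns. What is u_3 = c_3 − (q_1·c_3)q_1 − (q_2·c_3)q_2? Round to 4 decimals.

q_1 = c_1/‖c_1‖ = (-1, 2, 1, -1)/2.6458 = (-0.3780, 0.7559, 0.3780, -0.3780).
r_{12} = q_1·c_2 = -1.1339.
u_2 = c_2 + 1.1339·q_1 = (-4.4286, -3.1429, 3.4286, 1.5714).
‖u_2‖ = 6.6117, so q_2 = (-0.6698, -0.4753, 0.5186, 0.2377).
r_{13} = q_1·c_3 = 1.8898; r_{23} = q_2·c_3 = -3.7596.
u_3 = c_3 − 1.8898·q_1 + 3.7596·q_2 = (0.1961, 0.7843, 0.2353, 1.6078).

u_3 = (0.1961, 0.7843, 0.2353, 1.6078)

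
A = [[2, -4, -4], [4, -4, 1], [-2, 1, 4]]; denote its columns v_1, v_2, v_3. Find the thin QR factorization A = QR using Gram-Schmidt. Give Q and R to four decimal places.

q_1 = v_1/‖v_1‖ = (2, 4, -2)/4.8990 = (0.4082, 0.8165, -0.4082).
r_{12} = q_1·v_2 = -5.3072.
u_2 = v_2 + 5.3072·q_1 = (-1.8333, 0.3333, -1.1667).
‖u_2‖ = 2.1985, so q_2 = (-0.8339, 0.1516, -0.5307).
r_{13} = q_1·v_3 = -2.4495; r_{23} = q_2·v_3 = 1.3646.
u_3 = v_3 + 2.4495·q_1 − 1.3646·q_2 = (-1.8621, 2.7931, 3.7241).
‖u_3‖ = 5.0138, so q_3 = (-0.3714, 0.5571, 0.7428).

Q = [[0.4082, -0.8339, -0.3714], [0.8165, 0.1516, 0.5571], [-0.4082, -0.5307, 0.7428]], R = [[4.8990, -5.3072, -2.4495], [0.0000, 2.1985, 1.3646], [0.0000, 0.0000, 5.0138]]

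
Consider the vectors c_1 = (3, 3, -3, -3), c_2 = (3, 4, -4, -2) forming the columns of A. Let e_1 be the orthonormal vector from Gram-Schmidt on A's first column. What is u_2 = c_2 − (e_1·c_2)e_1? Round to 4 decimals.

u_2 = (-0.2500, 0.7500, -0.7500, 1.2500)

e_1 = c_1/‖c_1‖ = (3, 3, -3, -3)/6.0000 = (0.5000, 0.5000, -0.5000, -0.5000).
r_{12} = e_1·c_2 = 6.5000.
u_2 = c_2 − 6.5000·e_1 = (-0.2500, 0.7500, -0.7500, 1.2500).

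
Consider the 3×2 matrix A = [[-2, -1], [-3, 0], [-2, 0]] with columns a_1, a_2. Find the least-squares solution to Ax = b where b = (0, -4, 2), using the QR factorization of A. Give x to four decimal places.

x = (0.6154, -1.2308)

q_1 = a_1/‖a_1‖ = (-2, -3, -2)/4.1231 = (-0.4851, -0.7276, -0.4851).
r_{12} = q_1·a_2 = 0.4851.
u_2 = a_2 − 0.4851·q_1 = (-0.7647, 0.3529, 0.2353).
‖u_2‖ = 0.8745, so q_2 = (-0.8745, 0.4036, 0.2691).
Qᵀb = (1.9403, -1.0763).
Back-substitute: x_2 = -1.0763/0.8745 = -1.2308.
x_1 = (1.9403 − 0.4851·(-1.2308))/4.1231 = 0.6154.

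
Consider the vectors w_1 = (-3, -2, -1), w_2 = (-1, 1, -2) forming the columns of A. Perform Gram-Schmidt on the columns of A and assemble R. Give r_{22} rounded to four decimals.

w_1 = (-3, -2, -1); ‖w_1‖ = 3.7417, so e_1 = (-0.8018, -0.5345, -0.2673).
e_1·w_2 = (-0.8018)·(-1) + (-0.5345)·1 + (-0.2673)·(-2) = 0.8018.
u_2 = w_2 − 0.8018·e_1 = (-0.3571, 1.4286, -1.7857).
r_{22} = ‖u_2‖ = 2.3146.

r_{22} = 2.3146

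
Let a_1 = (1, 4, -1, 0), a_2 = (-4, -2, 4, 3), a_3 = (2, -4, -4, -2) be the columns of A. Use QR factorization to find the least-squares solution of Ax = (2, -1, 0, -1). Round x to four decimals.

x = (-1.2327, -0.9119, -0.5597)

a_1 = (1, 4, -1, 0); ‖a_1‖ = 4.2426, so q_1 = (0.2357, 0.9428, -0.2357, 0.0000).
q_1·a_2 = 0.2357·(-4) + 0.9428·(-2) + (-0.2357)·4 + 0.0000·3 = -3.7712.
u_2 = a_2 + 3.7712·q_1 = (-3.1111, 1.5556, 3.1111, 3.0000).
‖u_2‖ = 5.5478, so q_2 = (-0.5608, 0.2804, 0.5608, 0.5408).
q_1·a_3 = 0.2357·2 + 0.9428·(-4) + (-0.2357)·(-4) + 0.0000·(-2) = -2.3570; q_2·a_3 = (-0.5608)·2 + 0.2804·(-4) + 0.5608·(-4) + 0.5408·(-2) = -5.5678.
u_3 = a_3 + 2.3570·q_1 + 5.5678·q_2 = (-0.5668, -0.2166, -1.4332, 1.0108).
‖u_3‖ = 1.8558, so q_3 = (-0.3054, -0.1167, -0.7723, 0.5447).
Qᵀb = (-0.4714, -1.9427, -1.0388).
Back-substitute: x_3 = -1.0388/1.8558 = -0.5597.
x_2 = (-1.9427 + 5.5678·(-0.5597))/5.5478 = -0.9119.
x_1 = (-0.4714 + 3.7712·(-0.9119) + 2.3570·(-0.5597))/4.2426 = -1.2327.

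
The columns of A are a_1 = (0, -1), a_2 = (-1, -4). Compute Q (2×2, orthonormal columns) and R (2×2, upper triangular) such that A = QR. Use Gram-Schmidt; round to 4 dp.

Q = [[0.0000, -1.0000], [-1.0000, 0.0000]], R = [[1.0000, 4.0000], [0.0000, 1.0000]]

e_1 = a_1/‖a_1‖ = (0, -1)/1.0000 = (0.0000, -1.0000).
r_{12} = e_1·a_2 = 4.0000.
u_2 = a_2 − 4.0000·e_1 = (-1.0000, 0.0000).
‖u_2‖ = 1.0000, so e_2 = (-1.0000, 0.0000).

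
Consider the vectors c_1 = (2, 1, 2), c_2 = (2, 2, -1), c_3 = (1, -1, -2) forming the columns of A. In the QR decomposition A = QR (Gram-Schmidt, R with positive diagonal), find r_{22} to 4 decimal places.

r_{22} = 2.6874

q_1 = c_1/‖c_1‖ = (2, 1, 2)/3.0000 = (0.6667, 0.3333, 0.6667).
r_{12} = q_1·c_2 = 1.3333.
u_2 = c_2 − 1.3333·q_1 = (1.1111, 1.5556, -1.8889).
r_{22} = ‖u_2‖ = 2.6874.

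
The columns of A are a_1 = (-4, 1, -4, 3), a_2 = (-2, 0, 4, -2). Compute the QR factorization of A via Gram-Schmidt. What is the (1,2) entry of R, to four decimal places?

r_{12} = -2.1602

a_1 = (-4, 1, -4, 3); ‖a_1‖ = 6.4807, so e_1 = (-0.6172, 0.1543, -0.6172, 0.4629).
r_{12} = e_1·a_2 = -2.1602.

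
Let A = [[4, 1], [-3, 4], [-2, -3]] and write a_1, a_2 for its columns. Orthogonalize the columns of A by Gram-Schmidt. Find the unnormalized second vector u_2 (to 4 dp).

e_1 = a_1/‖a_1‖ = (4, -3, -2)/5.3852 = (0.7428, -0.5571, -0.3714).
r_{12} = e_1·a_2 = -0.3714.
u_2 = a_2 + 0.3714·e_1 = (1.2759, 3.7931, -3.1379).

u_2 = (1.2759, 3.7931, -3.1379)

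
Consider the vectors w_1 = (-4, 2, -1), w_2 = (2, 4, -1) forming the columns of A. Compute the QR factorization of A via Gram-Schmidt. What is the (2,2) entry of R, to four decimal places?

r_{22} = 4.5774

w_1 = (-4, 2, -1); ‖w_1‖ = 4.5826, so q_1 = (-0.8729, 0.4364, -0.2182).
q_1·w_2 = (-0.8729)·2 + 0.4364·4 + (-0.2182)·(-1) = 0.2182.
u_2 = w_2 − 0.2182·q_1 = (2.1905, 3.9048, -0.9524).
r_{22} = ‖u_2‖ = 4.5774.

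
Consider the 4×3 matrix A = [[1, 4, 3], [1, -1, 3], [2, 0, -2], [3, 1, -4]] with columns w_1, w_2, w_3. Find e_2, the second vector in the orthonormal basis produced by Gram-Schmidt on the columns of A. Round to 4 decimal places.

e_1 = w_1/‖w_1‖ = (1, 1, 2, 3)/3.8730 = (0.2582, 0.2582, 0.5164, 0.7746).
r_{12} = e_1·w_2 = 1.5492.
u_2 = w_2 − 1.5492·e_1 = (3.6000, -1.4000, -0.8000, -0.2000).
‖u_2‖ = 3.9497, so e_2 = (0.9115, -0.3545, -0.2025, -0.0506).

e_2 = (0.9115, -0.3545, -0.2025, -0.0506)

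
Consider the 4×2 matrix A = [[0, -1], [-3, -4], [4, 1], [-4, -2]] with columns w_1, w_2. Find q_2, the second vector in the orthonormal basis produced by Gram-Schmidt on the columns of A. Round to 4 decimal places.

w_1 = (0, -3, 4, -4); ‖w_1‖ = 6.4031, so q_1 = (0.0000, -0.4685, 0.6247, -0.6247).
q_1·w_2 = 0.0000·(-1) + (-0.4685)·(-4) + 0.6247·1 + (-0.6247)·(-2) = 3.7482.
u_2 = w_2 − 3.7482·q_1 = (-1.0000, -2.2439, -1.3415, 0.3415).
‖u_2‖ = 2.8198, so q_2 = (-0.3546, -0.7958, -0.4757, 0.1211).

q_2 = (-0.3546, -0.7958, -0.4757, 0.1211)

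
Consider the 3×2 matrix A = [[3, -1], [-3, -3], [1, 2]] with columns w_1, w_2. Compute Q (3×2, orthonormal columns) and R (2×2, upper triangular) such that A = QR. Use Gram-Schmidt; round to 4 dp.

q_1 = w_1/‖w_1‖ = (3, -3, 1)/4.3589 = (0.6882, -0.6882, 0.2294).
r_{12} = q_1·w_2 = 1.8353.
u_2 = w_2 − 1.8353·q_1 = (-2.2632, -1.7368, 1.5789).
‖u_2‖ = 3.2606, so q_2 = (-0.6941, -0.5327, 0.4842).

Q = [[0.6882, -0.6941], [-0.6882, -0.5327], [0.2294, 0.4842]], R = [[4.3589, 1.8353], [0.0000, 3.2606]]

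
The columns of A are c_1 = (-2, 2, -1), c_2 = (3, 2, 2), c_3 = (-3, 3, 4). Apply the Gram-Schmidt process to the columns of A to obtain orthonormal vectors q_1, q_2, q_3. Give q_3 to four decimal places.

q_1 = c_1/‖c_1‖ = (-2, 2, -1)/3.0000 = (-0.6667, 0.6667, -0.3333).
r_{12} = q_1·c_2 = -1.3333.
u_2 = c_2 + 1.3333·q_1 = (2.1111, 2.8889, 1.5556).
‖u_2‖ = 3.9016, so q_2 = (0.5411, 0.7404, 0.3987).
r_{13} = q_1·c_3 = 2.6667; r_{23} = q_2·c_3 = 2.1929.
u_3 = c_3 − 2.6667·q_1 − 2.1929·q_2 = (-2.4088, -0.4015, 4.0146).
‖u_3‖ = 4.6990, so q_3 = (-0.5126, -0.0854, 0.8544).

q_3 = (-0.5126, -0.0854, 0.8544)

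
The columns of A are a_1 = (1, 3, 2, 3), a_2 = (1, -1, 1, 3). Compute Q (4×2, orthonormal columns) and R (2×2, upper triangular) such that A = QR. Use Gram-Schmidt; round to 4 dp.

a_1 = (1, 3, 2, 3); ‖a_1‖ = 4.7958, so q_1 = (0.2085, 0.6255, 0.4170, 0.6255).
q_1·a_2 = 0.2085·1 + 0.6255·(-1) + 0.4170·1 + 0.6255·3 = 1.8766.
u_2 = a_2 − 1.8766·q_1 = (0.6087, -2.1739, 0.2174, 1.8261).
‖u_2‖ = 2.9117, so q_2 = (0.2090, -0.7466, 0.0747, 0.6271).

Q = [[0.2085, 0.2090], [0.6255, -0.7466], [0.4170, 0.0747], [0.6255, 0.6271]], R = [[4.7958, 1.8766], [0.0000, 2.9117]]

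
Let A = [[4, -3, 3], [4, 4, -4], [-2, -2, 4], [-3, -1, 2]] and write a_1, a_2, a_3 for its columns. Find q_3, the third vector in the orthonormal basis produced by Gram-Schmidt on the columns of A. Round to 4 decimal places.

q_3 = (0.0764, 0.5260, 0.8038, 0.2673)

a_1 = (4, 4, -2, -3); ‖a_1‖ = 6.7082, so q_1 = (0.5963, 0.5963, -0.2981, -0.4472).
q_1·a_2 = 0.5963·(-3) + 0.5963·4 + (-0.2981)·(-2) + (-0.4472)·(-1) = 1.6398.
u_2 = a_2 − 1.6398·q_1 = (-3.9778, 3.0222, -1.5111, -0.2667).
‖u_2‖ = 5.2260, so q_2 = (-0.7612, 0.5783, -0.2892, -0.0510).
q_1·a_3 = 0.5963·3 + 0.5963·(-4) + (-0.2981)·4 + (-0.4472)·2 = -2.6833; q_2·a_3 = (-0.7612)·3 + 0.5783·(-4) + (-0.2892)·4 + (-0.0510)·2 = -5.8553.
u_3 = a_3 + 2.6833·q_1 + 5.8553·q_2 = (0.1432, 0.9862, 1.5069, 0.5012).
‖u_3‖ = 1.8748, so q_3 = (0.0764, 0.5260, 0.8038, 0.2673).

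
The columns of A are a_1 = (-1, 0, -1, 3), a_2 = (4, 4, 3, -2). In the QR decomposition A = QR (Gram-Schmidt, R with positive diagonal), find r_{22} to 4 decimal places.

r_{22} = 5.4439

a_1 = (-1, 0, -1, 3); ‖a_1‖ = 3.3166, so e_1 = (-0.3015, 0.0000, -0.3015, 0.9045).
e_1·a_2 = (-0.3015)·4 + 0.0000·4 + (-0.3015)·3 + 0.9045·(-2) = -3.9196.
u_2 = a_2 + 3.9196·e_1 = (2.8182, 4.0000, 1.8182, 1.5455).
r_{22} = ‖u_2‖ = 5.4439.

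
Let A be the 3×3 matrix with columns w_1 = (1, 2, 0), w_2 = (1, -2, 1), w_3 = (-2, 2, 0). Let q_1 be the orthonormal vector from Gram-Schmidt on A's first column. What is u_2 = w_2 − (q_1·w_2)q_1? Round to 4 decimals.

w_1 = (1, 2, 0); ‖w_1‖ = 2.2361, so q_1 = (0.4472, 0.8944, 0.0000).
q_1·w_2 = 0.4472·1 + 0.8944·(-2) + 0.0000·1 = -1.3416.
u_2 = w_2 + 1.3416·q_1 = (1.6000, -0.8000, 1.0000).

u_2 = (1.6000, -0.8000, 1.0000)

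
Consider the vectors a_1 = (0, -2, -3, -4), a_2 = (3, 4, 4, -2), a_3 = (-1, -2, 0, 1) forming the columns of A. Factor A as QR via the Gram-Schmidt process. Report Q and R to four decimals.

Q = [[0.0000, 0.4741, -0.0194], [-0.3714, 0.5014, -0.7272], [-0.5571, 0.4360, 0.6717], [-0.7428, -0.5777, -0.1401]], R = [[5.3852, -2.2283, 0.0000], [0.0000, 6.3273, -2.0546], [0.0000, 0.0000, 1.3337]]

a_1 = (0, -2, -3, -4); ‖a_1‖ = 5.3852, so q_1 = (0.0000, -0.3714, -0.5571, -0.7428).
q_1·a_2 = 0.0000·3 + (-0.3714)·4 + (-0.5571)·4 + (-0.7428)·(-2) = -2.2283.
u_2 = a_2 + 2.2283·q_1 = (3.0000, 3.1724, 2.7586, -3.6552).
‖u_2‖ = 6.3273, so q_2 = (0.4741, 0.5014, 0.4360, -0.5777).
q_1·a_3 = 0.0000·(-1) + (-0.3714)·(-2) + (-0.5571)·0 + (-0.7428)·1 = 0.0000; q_2·a_3 = 0.4741·(-1) + 0.5014·(-2) + 0.4360·0 + (-0.5777)·1 = -2.0546.
u_3 = a_3 + 0.0000·q_1 + 2.0546·q_2 = (-0.0258, -0.9699, 0.8958, -0.1869).
‖u_3‖ = 1.3337, so q_3 = (-0.0194, -0.7272, 0.6717, -0.1401).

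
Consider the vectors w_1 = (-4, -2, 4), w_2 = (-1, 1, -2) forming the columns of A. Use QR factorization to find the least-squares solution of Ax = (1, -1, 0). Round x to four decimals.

x = (-0.1333, -0.4667)

w_1 = (-4, -2, 4); ‖w_1‖ = 6.0000, so q_1 = (-0.6667, -0.3333, 0.6667).
q_1·w_2 = (-0.6667)·(-1) + (-0.3333)·1 + 0.6667·(-2) = -1.0000.
u_2 = w_2 + 1.0000·q_1 = (-1.6667, 0.6667, -1.3333).
‖u_2‖ = 2.2361, so q_2 = (-0.7454, 0.2981, -0.5963).
Qᵀb = (-0.3333, -1.0435).
Back-substitute: x_2 = -1.0435/2.2361 = -0.4667.
x_1 = (-0.3333 + 1.0000·(-0.4667))/6.0000 = -0.1333.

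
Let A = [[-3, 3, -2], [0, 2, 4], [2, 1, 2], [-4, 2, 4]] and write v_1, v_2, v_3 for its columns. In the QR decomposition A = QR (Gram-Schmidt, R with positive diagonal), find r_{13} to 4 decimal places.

v_1 = (-3, 0, 2, -4); ‖v_1‖ = 5.3852, so e_1 = (-0.5571, 0.0000, 0.3714, -0.7428).
r_{13} = e_1·v_3 = -1.1142.

r_{13} = -1.1142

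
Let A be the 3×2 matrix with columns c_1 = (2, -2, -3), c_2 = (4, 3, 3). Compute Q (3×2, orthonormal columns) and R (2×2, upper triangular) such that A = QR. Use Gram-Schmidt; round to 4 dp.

Q = [[0.4851, 0.8647], [-0.4851, 0.3902], [-0.7276, 0.3164]], R = [[4.1231, -1.6977], [0.0000, 5.5783]]

c_1 = (2, -2, -3); ‖c_1‖ = 4.1231, so q_1 = (0.4851, -0.4851, -0.7276).
q_1·c_2 = 0.4851·4 + (-0.4851)·3 + (-0.7276)·3 = -1.6977.
u_2 = c_2 + 1.6977·q_1 = (4.8235, 2.1765, 1.7647).
‖u_2‖ = 5.5783, so q_2 = (0.8647, 0.3902, 0.3164).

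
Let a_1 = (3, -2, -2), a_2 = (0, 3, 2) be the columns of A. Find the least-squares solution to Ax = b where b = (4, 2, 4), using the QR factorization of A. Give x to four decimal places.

x = (1.1570, 1.9669)

a_1 = (3, -2, -2); ‖a_1‖ = 4.1231, so q_1 = (0.7276, -0.4851, -0.4851).
q_1·a_2 = 0.7276·0 + (-0.4851)·3 + (-0.4851)·2 = -2.4254.
u_2 = a_2 + 2.4254·q_1 = (1.7647, 1.8235, 0.8235).
‖u_2‖ = 2.6679, so q_2 = (0.6615, 0.6835, 0.3087).
Qᵀb = (0.0000, 5.2476).
Back-substitute: x_2 = 5.2476/2.6679 = 1.9669.
x_1 = (0.0000 + 2.4254·1.9669)/4.1231 = 1.1570.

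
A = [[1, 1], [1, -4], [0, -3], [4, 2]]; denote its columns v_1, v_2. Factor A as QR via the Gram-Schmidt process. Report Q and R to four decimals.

v_1 = (1, 1, 0, 4); ‖v_1‖ = 4.2426, so e_1 = (0.2357, 0.2357, 0.0000, 0.9428).
e_1·v_2 = 0.2357·1 + 0.2357·(-4) + 0.0000·(-3) + 0.9428·2 = 1.1785.
u_2 = v_2 − 1.1785·e_1 = (0.7222, -4.2778, -3.0000, 0.8889).
‖u_2‖ = 5.3489, so e_2 = (0.1350, -0.7997, -0.5609, 0.1662).

Q = [[0.2357, 0.1350], [0.2357, -0.7997], [0.0000, -0.5609], [0.9428, 0.1662]], R = [[4.2426, 1.1785], [0.0000, 5.3489]]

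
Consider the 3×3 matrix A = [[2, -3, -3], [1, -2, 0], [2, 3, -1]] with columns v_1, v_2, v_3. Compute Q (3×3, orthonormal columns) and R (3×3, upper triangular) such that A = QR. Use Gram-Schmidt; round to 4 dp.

Q = [[0.6667, -0.5504, -0.5026], [0.3333, -0.3829, 0.8615], [0.6667, 0.7419, 0.0718]], R = [[3.0000, -0.6667, -2.6667], [0.0000, 4.6428, 0.9094], [0.0000, 0.0000, 1.4359]]

v_1 = (2, 1, 2); ‖v_1‖ = 3.0000, so q_1 = (0.6667, 0.3333, 0.6667).
q_1·v_2 = 0.6667·(-3) + 0.3333·(-2) + 0.6667·3 = -0.6667.
u_2 = v_2 + 0.6667·q_1 = (-2.5556, -1.7778, 3.4444).
‖u_2‖ = 4.6428, so q_2 = (-0.5504, -0.3829, 0.7419).
q_1·v_3 = 0.6667·(-3) + 0.3333·0 + 0.6667·(-1) = -2.6667; q_2·v_3 = (-0.5504)·(-3) + (-0.3829)·0 + 0.7419·(-1) = 0.9094.
u_3 = v_3 + 2.6667·q_1 − 0.9094·q_2 = (-0.7216, 1.2371, 0.1031).
‖u_3‖ = 1.4359, so q_3 = (-0.5026, 0.8615, 0.0718).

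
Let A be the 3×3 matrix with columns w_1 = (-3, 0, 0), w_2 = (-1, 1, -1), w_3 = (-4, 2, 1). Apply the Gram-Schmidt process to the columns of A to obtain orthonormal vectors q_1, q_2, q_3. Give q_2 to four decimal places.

q_2 = (0.0000, 0.7071, -0.7071)

w_1 = (-3, 0, 0); ‖w_1‖ = 3.0000, so q_1 = (-1.0000, 0.0000, 0.0000).
q_1·w_2 = (-1.0000)·(-1) + 0.0000·1 + 0.0000·(-1) = 1.0000.
u_2 = w_2 − 1.0000·q_1 = (0.0000, 1.0000, -1.0000).
‖u_2‖ = 1.4142, so q_2 = (0.0000, 0.7071, -0.7071).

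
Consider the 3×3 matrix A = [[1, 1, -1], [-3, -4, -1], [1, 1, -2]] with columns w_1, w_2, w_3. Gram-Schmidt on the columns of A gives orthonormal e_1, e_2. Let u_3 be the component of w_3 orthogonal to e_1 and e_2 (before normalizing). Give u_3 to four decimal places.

u_3 = (0.5000, 0.0000, -0.5000)

w_1 = (1, -3, 1); ‖w_1‖ = 3.3166, so e_1 = (0.3015, -0.9045, 0.3015).
e_1·w_2 = 0.3015·1 + (-0.9045)·(-4) + 0.3015·1 = 4.2212.
u_2 = w_2 − 4.2212·e_1 = (-0.2727, -0.1818, -0.2727).
‖u_2‖ = 0.4264, so e_2 = (-0.6396, -0.4264, -0.6396).
e_1·w_3 = 0.3015·(-1) + (-0.9045)·(-1) + 0.3015·(-2) = 0.0000; e_2·w_3 = (-0.6396)·(-1) + (-0.4264)·(-1) + (-0.6396)·(-2) = 2.3452.
u_3 = w_3 + 0.0000·e_1 − 2.3452·e_2 = (0.5000, 0.0000, -0.5000).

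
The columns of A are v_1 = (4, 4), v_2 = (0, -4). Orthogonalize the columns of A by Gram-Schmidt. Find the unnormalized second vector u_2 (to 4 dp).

u_2 = (2.0000, -2.0000)

v_1 = (4, 4); ‖v_1‖ = 5.6569, so q_1 = (0.7071, 0.7071).
q_1·v_2 = 0.7071·0 + 0.7071·(-4) = -2.8284.
u_2 = v_2 + 2.8284·q_1 = (2.0000, -2.0000).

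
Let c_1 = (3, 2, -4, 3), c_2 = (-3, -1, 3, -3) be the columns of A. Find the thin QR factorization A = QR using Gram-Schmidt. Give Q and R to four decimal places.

Q = [[0.4867, -0.4617], [0.3244, 0.6669], [-0.6489, -0.3591], [0.4867, -0.4617]], R = [[6.1644, -5.1911], [0.0000, 1.0260]]

e_1 = c_1/‖c_1‖ = (3, 2, -4, 3)/6.1644 = (0.4867, 0.3244, -0.6489, 0.4867).
r_{12} = e_1·c_2 = -5.1911.
u_2 = c_2 + 5.1911·e_1 = (-0.4737, 0.6842, -0.3684, -0.4737).
‖u_2‖ = 1.0260, so e_2 = (-0.4617, 0.6669, -0.3591, -0.4617).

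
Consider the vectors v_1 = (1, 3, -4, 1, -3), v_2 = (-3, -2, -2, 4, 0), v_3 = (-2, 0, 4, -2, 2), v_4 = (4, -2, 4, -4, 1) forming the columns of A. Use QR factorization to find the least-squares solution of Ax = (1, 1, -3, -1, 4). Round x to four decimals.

v_1 = (1, 3, -4, 1, -3); ‖v_1‖ = 6.0000, so q_1 = (0.1667, 0.5000, -0.6667, 0.1667, -0.5000).
q_1·v_2 = 0.1667·(-3) + 0.5000·(-2) + (-0.6667)·(-2) + 0.1667·4 + (-0.5000)·0 = 0.5000.
u_2 = v_2 − 0.5000·q_1 = (-3.0833, -2.2500, -1.6667, 3.9167, 0.2500).
‖u_2‖ = 5.7228, so q_2 = (-0.5388, -0.3932, -0.2912, 0.6844, 0.0437).
q_1·v_3 = 0.1667·(-2) + 0.5000·0 + (-0.6667)·4 + 0.1667·(-2) + (-0.5000)·2 = -4.3333; q_2·v_3 = (-0.5388)·(-2) + (-0.3932)·0 + (-0.2912)·4 + 0.6844·(-2) + 0.0437·2 = -1.3688.
u_3 = v_3 + 4.3333·q_1 + 1.3688·q_2 = (-2.0153, 1.6285, 0.7125, -0.3410, -0.1069).
‖u_3‖ = 2.7108, so q_3 = (-0.7434, 0.6007, 0.2628, -0.1258, -0.0394).
q_1·v_4 = 0.1667·4 + 0.5000·(-2) + (-0.6667)·4 + 0.1667·(-4) + (-0.5000)·1 = -4.1667; q_2·v_4 = (-0.5388)·4 + (-0.3932)·(-2) + (-0.2912)·4 + 0.6844·(-4) + 0.0437·1 = -5.2277; q_3·v_4 = (-0.7434)·4 + 0.6007·(-2) + 0.2628·4 + (-0.1258)·(-4) + (-0.0394)·1 = -2.6601.
u_4 = v_4 + 4.1667·q_1 + 5.2277·q_2 + 2.6601·q_3 = (-0.0997, -0.3740, 0.3989, -0.0623, -0.9598).
‖u_4‖ = 1.1109, so q_4 = (-0.0898, -0.3366, 0.3591, -0.0561, -0.8640).
Qᵀb = (0.5000, -0.5679, -0.9631, -4.9036).
Back-substitute: x_4 = -4.9036/1.1109 = -4.4141.
x_3 = (-0.9631 + 2.6601·(-4.4141))/2.7108 = -4.6869.
x_2 = (-0.5679 + 1.3688·(-4.6869) + 5.2277·(-4.4141))/5.7228 = -5.2525.
x_1 = (0.5000 − 0.5000·(-5.2525) + 4.3333·(-4.6869) + 4.1667·(-4.4141))/6.0000 = -5.9293.

x = (-5.9293, -5.2525, -4.6869, -4.4141)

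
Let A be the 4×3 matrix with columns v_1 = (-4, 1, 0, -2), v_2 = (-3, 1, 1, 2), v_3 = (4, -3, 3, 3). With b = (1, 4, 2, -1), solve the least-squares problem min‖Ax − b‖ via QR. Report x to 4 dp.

q_1 = v_1/‖v_1‖ = (-4, 1, 0, -2)/4.5826 = (-0.8729, 0.2182, 0.0000, -0.4364).
r_{12} = q_1·v_2 = 1.9640.
u_2 = v_2 − 1.9640·q_1 = (-1.2857, 0.5714, 1.0000, 2.8571).
‖u_2‖ = 3.3381, so q_2 = (-0.3852, 0.1712, 0.2996, 0.8559).
r_{13} = q_1·v_3 = -5.4554; r_{23} = q_2·v_3 = 1.4123.
u_3 = v_3 + 5.4554·q_1 − 1.4123·q_2 = (-0.2179, -2.0513, 2.5769, -0.5897).
‖u_3‖ = 3.3531, so q_3 = (-0.0650, -0.6117, 0.7685, -0.1759).
Qᵀb = (0.4364, 0.0428, -0.7991).
Back-substitute: x_3 = -0.7991/3.3531 = -0.2383.
x_2 = (0.0428 − 1.4123·(-0.2383))/3.3381 = 0.1136.
x_1 = (0.4364 − 1.9640·0.1136 + 5.4554·(-0.2383))/4.5826 = -0.2372.

x = (-0.2372, 0.1136, -0.2383)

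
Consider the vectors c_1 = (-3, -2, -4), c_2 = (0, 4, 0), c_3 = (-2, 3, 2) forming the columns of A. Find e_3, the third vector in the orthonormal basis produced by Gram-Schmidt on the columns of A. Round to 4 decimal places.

e_3 = (-0.8000, 0.0000, 0.6000)

c_1 = (-3, -2, -4); ‖c_1‖ = 5.3852, so e_1 = (-0.5571, -0.3714, -0.7428).
e_1·c_2 = (-0.5571)·0 + (-0.3714)·4 + (-0.7428)·0 = -1.4856.
u_2 = c_2 + 1.4856·e_1 = (-0.8276, 3.4483, -1.1034).
‖u_2‖ = 3.7139, so e_2 = (-0.2228, 0.9285, -0.2971).
e_1·c_3 = (-0.5571)·(-2) + (-0.3714)·3 + (-0.7428)·2 = -1.4856; e_2·c_3 = (-0.2228)·(-2) + 0.9285·3 + (-0.2971)·2 = 2.6369.
u_3 = c_3 + 1.4856·e_1 − 2.6369·e_2 = (-2.2400, 0.0000, 1.6800).
‖u_3‖ = 2.8000, so e_3 = (-0.8000, 0.0000, 0.6000).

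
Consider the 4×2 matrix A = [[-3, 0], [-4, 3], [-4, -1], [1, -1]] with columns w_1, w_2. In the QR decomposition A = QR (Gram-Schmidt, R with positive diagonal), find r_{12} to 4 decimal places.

r_{12} = -1.3887

w_1 = (-3, -4, -4, 1); ‖w_1‖ = 6.4807, so e_1 = (-0.4629, -0.6172, -0.6172, 0.1543).
r_{12} = e_1·w_2 = -1.3887.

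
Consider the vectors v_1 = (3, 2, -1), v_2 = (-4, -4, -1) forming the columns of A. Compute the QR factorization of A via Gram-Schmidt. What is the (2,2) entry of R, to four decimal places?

r_{22} = 2.6859

v_1 = (3, 2, -1); ‖v_1‖ = 3.7417, so q_1 = (0.8018, 0.5345, -0.2673).
q_1·v_2 = 0.8018·(-4) + 0.5345·(-4) + (-0.2673)·(-1) = -5.0780.
u_2 = v_2 + 5.0780·q_1 = (0.0714, -1.2857, -2.3571).
r_{22} = ‖u_2‖ = 2.6859.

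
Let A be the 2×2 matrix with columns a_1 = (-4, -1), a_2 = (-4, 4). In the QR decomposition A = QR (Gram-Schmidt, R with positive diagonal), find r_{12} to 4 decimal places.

r_{12} = 2.9104

a_1 = (-4, -1); ‖a_1‖ = 4.1231, so e_1 = (-0.9701, -0.2425).
r_{12} = e_1·a_2 = 2.9104.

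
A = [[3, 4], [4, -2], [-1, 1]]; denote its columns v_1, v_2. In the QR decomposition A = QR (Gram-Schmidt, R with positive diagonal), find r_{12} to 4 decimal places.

v_1 = (3, 4, -1); ‖v_1‖ = 5.0990, so e_1 = (0.5883, 0.7845, -0.1961).
r_{12} = e_1·v_2 = 0.5883.

r_{12} = 0.5883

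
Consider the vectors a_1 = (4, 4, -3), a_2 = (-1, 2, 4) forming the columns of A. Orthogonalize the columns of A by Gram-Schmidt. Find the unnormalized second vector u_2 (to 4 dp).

a_1 = (4, 4, -3); ‖a_1‖ = 6.4031, so e_1 = (0.6247, 0.6247, -0.4685).
e_1·a_2 = 0.6247·(-1) + 0.6247·2 + (-0.4685)·4 = -1.2494.
u_2 = a_2 + 1.2494·e_1 = (-0.2195, 2.7805, 3.4146).

u_2 = (-0.2195, 2.7805, 3.4146)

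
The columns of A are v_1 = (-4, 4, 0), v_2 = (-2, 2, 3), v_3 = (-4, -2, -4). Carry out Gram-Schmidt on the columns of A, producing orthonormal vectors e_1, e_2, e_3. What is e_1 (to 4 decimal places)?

v_1 = (-4, 4, 0); ‖v_1‖ = 5.6569, so e_1 = (-0.7071, 0.7071, 0.0000).

e_1 = (-0.7071, 0.7071, 0.0000)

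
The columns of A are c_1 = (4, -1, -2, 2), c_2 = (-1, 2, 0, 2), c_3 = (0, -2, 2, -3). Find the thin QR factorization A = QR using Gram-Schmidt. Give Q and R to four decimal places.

Q = [[0.8000, -0.2287, 0.3611], [-0.2000, 0.6458, -0.0071], [-0.4000, -0.0538, 0.9134], [0.4000, 0.7265, 0.1876]], R = [[5.0000, -0.4000, -1.6000], [0.0000, 2.9732, -3.5786], [0.0000, 0.0000, 1.2781]]

c_1 = (4, -1, -2, 2); ‖c_1‖ = 5.0000, so e_1 = (0.8000, -0.2000, -0.4000, 0.4000).
e_1·c_2 = 0.8000·(-1) + (-0.2000)·2 + (-0.4000)·0 + 0.4000·2 = -0.4000.
u_2 = c_2 + 0.4000·e_1 = (-0.6800, 1.9200, -0.1600, 2.1600).
‖u_2‖ = 2.9732, so e_2 = (-0.2287, 0.6458, -0.0538, 0.7265).
e_1·c_3 = 0.8000·0 + (-0.2000)·(-2) + (-0.4000)·2 + 0.4000·(-3) = -1.6000; e_2·c_3 = (-0.2287)·0 + 0.6458·(-2) + (-0.0538)·2 + 0.7265·(-3) = -3.5786.
u_3 = c_3 + 1.6000·e_1 + 3.5786·e_2 = (0.4615, -0.0090, 1.1674, 0.2398).
‖u_3‖ = 1.2781, so e_3 = (0.3611, -0.0071, 0.9134, 0.1876).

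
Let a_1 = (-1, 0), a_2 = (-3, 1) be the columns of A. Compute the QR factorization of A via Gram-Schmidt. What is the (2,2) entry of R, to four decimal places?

a_1 = (-1, 0); ‖a_1‖ = 1.0000, so e_1 = (-1.0000, 0.0000).
e_1·a_2 = (-1.0000)·(-3) + 0.0000·1 = 3.0000.
u_2 = a_2 − 3.0000·e_1 = (0.0000, 1.0000).
r_{22} = ‖u_2‖ = 1.0000.

r_{22} = 1.0000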